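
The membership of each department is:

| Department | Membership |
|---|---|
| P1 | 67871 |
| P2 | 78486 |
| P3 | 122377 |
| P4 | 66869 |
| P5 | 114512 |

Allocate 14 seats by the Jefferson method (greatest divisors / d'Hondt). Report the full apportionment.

P1 2, P2 2, P3 4, P4 2, P5 4

Standard divisor 450115/14 ≈ 32151.071; standard quotas: P1 2.111, P2 2.441, P3 3.806, P4 2.080, P5 3.562.
Rounding down gives 2, 2, 3, 2, 3 = 12 seats, so the divisor must be adjusted.
With modified divisor 27400: modified quotas P1 2.477, P2 2.864, P3 4.466, P4 2.440, P5 4.179.
Rounding down: P1 2, P2 2, P3 4, P4 2, P5 4 (total 14).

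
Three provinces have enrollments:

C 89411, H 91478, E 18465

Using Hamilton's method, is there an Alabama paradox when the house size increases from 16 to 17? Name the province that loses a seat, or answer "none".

At 16 seats: C 7, H 7, E 2.
At 17 seats: C 8, H 8, E 1.
E drops from 2 to 1.

E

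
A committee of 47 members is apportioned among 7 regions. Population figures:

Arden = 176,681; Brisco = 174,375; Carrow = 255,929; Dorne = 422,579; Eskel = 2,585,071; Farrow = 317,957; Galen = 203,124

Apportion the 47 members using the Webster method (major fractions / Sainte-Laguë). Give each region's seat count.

Standard divisor 4135716/47 ≈ 87993.957; standard quotas: Arden 2.008, Brisco 1.982, Carrow 2.908, Dorne 4.802, Eskel 29.378, Farrow 3.613, Galen 2.308.
Rounding to the nearest integer gives Arden 2, Brisco 2, Carrow 3, Dorne 5, Eskel 29, Farrow 4, Galen 2 — total 47, matching the house size, so no adjustment is needed.

Arden=2, Brisco=2, Carrow=3, Dorne=5, Eskel=29, Farrow=4, Galen=2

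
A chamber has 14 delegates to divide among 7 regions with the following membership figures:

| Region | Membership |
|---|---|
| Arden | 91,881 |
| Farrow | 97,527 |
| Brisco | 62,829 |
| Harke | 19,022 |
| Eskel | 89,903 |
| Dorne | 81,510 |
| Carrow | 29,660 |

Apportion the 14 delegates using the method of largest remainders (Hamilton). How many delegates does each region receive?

The standard divisor is 472332/14 = 33738.
Standard quotas: Arden 2.7234, Farrow 2.8907, Brisco 1.8623, Harke 0.5638, Eskel 2.6647, Dorne 2.4160, Carrow 0.8791.
Lower quotas: Arden 2, Farrow 2, Brisco 1, Harke 0, Eskel 2, Dorne 2, Carrow 0 (sum 9, leaving 5 seats).
Remainders in descending order: Farrow 0.8907, Carrow 0.8791, Brisco 0.8623, Arden 0.7234, Eskel 0.6647, Harke 0.5638, Dorne 0.4160.
Largest remainders: Farrow, Carrow, Brisco, Arden, Eskel receive the extra seats.

Arden 3, Farrow 3, Brisco 2, Harke 0, Eskel 3, Dorne 2, Carrow 1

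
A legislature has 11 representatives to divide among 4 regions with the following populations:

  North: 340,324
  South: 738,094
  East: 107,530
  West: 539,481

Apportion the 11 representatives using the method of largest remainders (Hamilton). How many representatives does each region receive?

North 2; South 5; East 1; West 3

Total 1725429; standard divisor 1725429/11 ≈ 156857.182.
Standard quotas: North 2.1696, South 4.7055, East 0.6855, West 3.4393.
Lower quotas: North 2, South 4, East 0, West 3 (sum 9, leaving 2 seats).
Remainders in descending order: South 0.7055, East 0.6855, West 0.4393, North 0.1696.
The surplus seats go to South, East.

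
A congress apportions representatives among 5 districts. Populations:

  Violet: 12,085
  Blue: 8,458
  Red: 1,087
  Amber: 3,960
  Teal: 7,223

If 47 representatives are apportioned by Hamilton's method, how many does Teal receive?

10

Total 32813; standard divisor 32813/47 ≈ 698.149.
Standard quotas: Violet 17.3101, Blue 12.1149, Red 1.5570, Amber 5.6721, Teal 10.3459.
Lower quotas: Violet 17, Blue 12, Red 1, Amber 5, Teal 10 (sum 45, leaving 2 seats).
Remainders in descending order: Amber 0.6721, Red 0.5570, Teal 0.3459, Violet 0.3101, Blue 0.1149.
The surplus seats go to Amber, Red.
Teal receives 10.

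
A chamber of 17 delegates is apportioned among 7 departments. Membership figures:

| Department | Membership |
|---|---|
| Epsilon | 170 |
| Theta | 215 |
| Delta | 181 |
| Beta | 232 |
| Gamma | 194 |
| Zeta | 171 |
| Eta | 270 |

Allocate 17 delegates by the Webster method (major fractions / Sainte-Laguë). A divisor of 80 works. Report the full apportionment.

With modified divisor 80: modified quotas Epsilon 2.125, Theta 2.688, Delta 2.263, Beta 2.900, Gamma 2.425, Zeta 2.138, Eta 3.375.
Rounding to the nearest integer: Epsilon 2, Theta 3, Delta 2, Beta 3, Gamma 2, Zeta 2, Eta 3 (total 17).

Epsilon 2; Theta 3; Delta 2; Beta 3; Gamma 2; Zeta 2; Eta 3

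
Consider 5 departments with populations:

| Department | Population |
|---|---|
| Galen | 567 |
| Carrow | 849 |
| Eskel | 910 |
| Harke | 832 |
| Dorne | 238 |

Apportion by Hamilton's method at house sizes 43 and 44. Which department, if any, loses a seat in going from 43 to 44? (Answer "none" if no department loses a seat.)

none

At 43 seats: Galen 7, Carrow 11, Eskel 11, Harke 11, Dorne 3.
At 44 seats: Galen 7, Carrow 11, Eskel 12, Harke 11, Dorne 3.
No department's allocation decreased.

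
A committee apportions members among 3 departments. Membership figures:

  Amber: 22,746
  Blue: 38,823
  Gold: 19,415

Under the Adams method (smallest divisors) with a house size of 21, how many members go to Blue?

10

Standard divisor 80984/21 ≈ 3856.381; standard quotas: Amber 5.898, Blue 10.067, Gold 5.035.
Rounding up gives 6, 11, 6 = 23 seats, so the divisor must be adjusted.
With modified divisor 4100: modified quotas Amber 5.548, Blue 9.469, Gold 4.735.
Rounding up: Amber 6, Blue 10, Gold 5 (total 21).
Blue receives 10.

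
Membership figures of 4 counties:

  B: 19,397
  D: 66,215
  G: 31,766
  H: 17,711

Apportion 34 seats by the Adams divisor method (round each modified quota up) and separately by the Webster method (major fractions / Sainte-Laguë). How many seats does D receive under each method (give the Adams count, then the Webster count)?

Adams: B 5, D 16, G 8, H 5.
Webster: B 5, D 17, G 8, H 4.
D gets 16 under Adams and 17 under Webster.

16 and 17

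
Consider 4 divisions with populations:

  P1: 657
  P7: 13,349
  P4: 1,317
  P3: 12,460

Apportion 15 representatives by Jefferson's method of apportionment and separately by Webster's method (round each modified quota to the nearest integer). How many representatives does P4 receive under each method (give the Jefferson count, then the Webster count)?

0 and 1

Jefferson: P1 0, P7 8, P4 0, P3 7.
Webster: P1 0, P7 7, P4 1, P3 7.
P4 gets 0 under Jefferson and 1 under Webster.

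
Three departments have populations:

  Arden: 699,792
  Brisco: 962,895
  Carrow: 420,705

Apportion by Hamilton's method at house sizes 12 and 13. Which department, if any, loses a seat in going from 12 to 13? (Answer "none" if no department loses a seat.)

none

At 12 seats: Arden 4, Brisco 6, Carrow 2.
At 13 seats: Arden 4, Brisco 6, Carrow 3.
No department's allocation decreased.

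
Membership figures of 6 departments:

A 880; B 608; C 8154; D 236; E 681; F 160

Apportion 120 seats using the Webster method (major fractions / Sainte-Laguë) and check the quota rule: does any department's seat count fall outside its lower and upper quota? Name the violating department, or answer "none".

C

Standard quotas: A 9.852, B 6.807, C 91.285, D 2.642, E 7.624, F 1.791.
Webster allocation: A 10, B 7, C 90, D 3, E 8, F 2.
C has quota 91.285 (lower 91, upper 92) but receives 90 — outside the quota interval.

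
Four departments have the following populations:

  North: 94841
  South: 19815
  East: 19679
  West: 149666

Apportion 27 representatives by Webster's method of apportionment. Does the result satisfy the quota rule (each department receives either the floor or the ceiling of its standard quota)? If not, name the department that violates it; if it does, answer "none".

none

Standard quotas: North 9.017, South 1.884, East 1.871, West 14.229.
Webster allocation: North 9, South 2, East 2, West 14.
Every allocation lies between the lower and upper quota.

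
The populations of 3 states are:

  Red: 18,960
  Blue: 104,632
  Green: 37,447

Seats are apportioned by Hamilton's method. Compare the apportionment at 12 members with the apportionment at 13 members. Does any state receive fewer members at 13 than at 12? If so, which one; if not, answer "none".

none

At 12 seats: Red 1, Blue 8, Green 3.
At 13 seats: Red 2, Blue 8, Green 3.
No state's allocation decreased.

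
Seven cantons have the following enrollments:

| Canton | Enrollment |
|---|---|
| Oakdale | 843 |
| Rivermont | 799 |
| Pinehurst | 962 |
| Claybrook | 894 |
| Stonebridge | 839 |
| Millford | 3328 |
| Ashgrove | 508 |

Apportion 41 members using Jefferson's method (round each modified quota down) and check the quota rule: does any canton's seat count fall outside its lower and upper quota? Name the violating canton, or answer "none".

Millford

Standard quotas: Oakdale 4.229, Rivermont 4.008, Pinehurst 4.826, Claybrook 4.485, Stonebridge 4.209, Millford 16.695, Ashgrove 2.548.
Jefferson allocation: Oakdale 4, Rivermont 4, Pinehurst 5, Claybrook 4, Stonebridge 4, Millford 18, Ashgrove 2.
Millford has quota 16.695 (lower 16, upper 17) but receives 18 — outside the quota interval.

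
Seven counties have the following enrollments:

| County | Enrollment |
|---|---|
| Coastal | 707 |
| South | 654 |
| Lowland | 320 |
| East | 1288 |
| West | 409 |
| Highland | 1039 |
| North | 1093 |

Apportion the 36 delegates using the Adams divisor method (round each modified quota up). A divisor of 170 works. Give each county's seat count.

Coastal=5, South=4, Lowland=2, East=8, West=3, Highland=7, North=7

With modified divisor 170: modified quotas Coastal 4.159, South 3.847, Lowland 1.882, East 7.576, West 2.406, Highland 6.112, North 6.429.
Rounding up: Coastal 5, South 4, Lowland 2, East 8, West 3, Highland 7, North 7 (total 36).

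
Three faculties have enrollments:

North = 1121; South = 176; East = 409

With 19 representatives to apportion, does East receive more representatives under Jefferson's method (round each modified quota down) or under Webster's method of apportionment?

Jefferson: North 13, South 2, East 4.
Webster: North 12, South 2, East 5.
East gets 4 under Jefferson and 5 under Webster.

Webster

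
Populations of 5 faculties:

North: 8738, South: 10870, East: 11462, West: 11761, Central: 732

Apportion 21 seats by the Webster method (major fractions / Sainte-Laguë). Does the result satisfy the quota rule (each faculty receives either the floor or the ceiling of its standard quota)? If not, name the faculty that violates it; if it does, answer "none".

Standard quotas: North 4.212, South 5.240, East 5.525, West 5.670, Central 0.353.
Webster allocation: North 4, South 5, East 6, West 6, Central 0.
Every allocation lies between the lower and upper quota.

none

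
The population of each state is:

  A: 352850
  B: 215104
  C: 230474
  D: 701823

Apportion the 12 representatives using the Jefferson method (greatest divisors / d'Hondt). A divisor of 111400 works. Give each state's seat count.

A 3, B 1, C 2, D 6

With modified divisor 111400: modified quotas A 3.167, B 1.931, C 2.069, D 6.300.
Rounding down: A 3, B 1, C 2, D 6 (total 12).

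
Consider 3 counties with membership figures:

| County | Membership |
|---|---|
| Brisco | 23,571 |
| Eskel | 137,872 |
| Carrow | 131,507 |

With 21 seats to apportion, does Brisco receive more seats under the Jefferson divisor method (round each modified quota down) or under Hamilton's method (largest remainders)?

Hamilton

Jefferson: Brisco 1, Eskel 10, Carrow 10.
Hamilton: Brisco 2, Eskel 10, Carrow 9.
Brisco gets 1 under Jefferson and 2 under Hamilton.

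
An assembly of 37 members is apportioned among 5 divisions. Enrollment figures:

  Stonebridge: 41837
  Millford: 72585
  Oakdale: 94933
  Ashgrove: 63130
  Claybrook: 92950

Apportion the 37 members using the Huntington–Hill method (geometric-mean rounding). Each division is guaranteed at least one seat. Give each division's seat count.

Stonebridge: 4, Millford: 7, Oakdale: 10, Ashgrove: 6, Claybrook: 10

With divisor 9769: modified quotas Stonebridge 4.283, Millford 7.430, Oakdale 9.718, Ashgrove 6.462, Claybrook 9.515.
Geometric-mean thresholds: Stonebridge √(4·5)=4.472, Millford √(7·8)=7.483, Oakdale √(9·10)=9.487, Ashgrove √(6·7)=6.481, Claybrook √(9·10)=9.487.
Each quota rounded against its threshold gives Stonebridge 4, Millford 7, Oakdale 10, Ashgrove 6, Claybrook 10 (total 37).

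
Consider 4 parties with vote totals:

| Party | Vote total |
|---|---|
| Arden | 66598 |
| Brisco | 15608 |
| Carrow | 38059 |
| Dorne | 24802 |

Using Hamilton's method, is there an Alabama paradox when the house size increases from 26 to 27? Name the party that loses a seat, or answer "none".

none

At 26 seats: Arden 12, Brisco 3, Carrow 7, Dorne 4.
At 27 seats: Arden 12, Brisco 3, Carrow 7, Dorne 5.
No party's allocation decreased.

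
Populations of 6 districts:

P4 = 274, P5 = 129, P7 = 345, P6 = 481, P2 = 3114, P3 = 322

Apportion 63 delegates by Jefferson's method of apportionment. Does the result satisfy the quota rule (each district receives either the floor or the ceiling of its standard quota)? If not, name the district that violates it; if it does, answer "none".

Standard quotas: P4 3.700, P5 1.742, P7 4.659, P6 6.496, P2 42.054, P3 4.349.
Jefferson allocation: P4 3, P5 1, P7 4, P6 6, P2 45, P3 4.
P2 has quota 42.054 (lower 42, upper 43) but receives 45 — outside the quota interval.

P2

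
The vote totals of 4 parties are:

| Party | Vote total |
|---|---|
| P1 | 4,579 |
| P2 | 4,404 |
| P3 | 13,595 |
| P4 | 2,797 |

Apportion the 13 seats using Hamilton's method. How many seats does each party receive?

Total 25375; standard divisor 25375/13 ≈ 1951.923.
Standard quotas: P1 2.3459, P2 2.2562, P3 6.9649, P4 1.4329.
Lower quotas: P1 2, P2 2, P3 6, P4 1 (sum 11, leaving 2 seats).
Remainders in descending order: P3 0.9649, P4 0.4329, P1 0.3459, P2 0.2562.
Largest remainders: P3, P4 receive the extra seats.

P1: 2; P2: 2; P3: 7; P4: 2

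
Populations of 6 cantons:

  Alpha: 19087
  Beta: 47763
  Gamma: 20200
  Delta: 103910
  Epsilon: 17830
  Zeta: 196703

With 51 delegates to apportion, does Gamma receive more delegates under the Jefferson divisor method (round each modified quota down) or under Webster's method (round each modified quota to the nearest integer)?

Webster

Jefferson: Alpha 2, Beta 6, Gamma 2, Delta 13, Epsilon 2, Zeta 26.
Webster: Alpha 2, Beta 6, Gamma 3, Delta 13, Epsilon 2, Zeta 25.
Gamma gets 2 under Jefferson and 3 under Webster.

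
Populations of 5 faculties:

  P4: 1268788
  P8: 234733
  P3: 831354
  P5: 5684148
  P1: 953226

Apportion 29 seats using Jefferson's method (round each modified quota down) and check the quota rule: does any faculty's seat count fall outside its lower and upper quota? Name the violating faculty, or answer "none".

Standard quotas: P4 4.101, P8 0.759, P3 2.687, P5 18.372, P1 3.081.
Jefferson allocation: P4 4, P8 0, P3 2, P5 20, P1 3.
P5 has quota 18.372 (lower 18, upper 19) but receives 20 — outside the quota interval.

P5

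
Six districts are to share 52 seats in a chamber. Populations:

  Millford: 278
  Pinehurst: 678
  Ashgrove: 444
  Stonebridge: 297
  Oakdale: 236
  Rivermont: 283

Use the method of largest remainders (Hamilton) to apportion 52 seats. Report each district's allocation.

The standard divisor is 2216/52 ≈ 42.615.
Standard quotas: Millford 6.523, Pinehurst 15.910, Ashgrove 10.419, Stonebridge 6.969, Oakdale 5.538, Rivermont 6.641.
Lower quotas: Millford 6, Pinehurst 15, Ashgrove 10, Stonebridge 6, Oakdale 5, Rivermont 6 (sum 48, leaving 4 seats).
Remainders in descending order: Stonebridge 0.969, Pinehurst 0.910, Rivermont 0.641, Oakdale 0.538, Millford 0.523, Ashgrove 0.419.
The surplus seats go to Stonebridge, Pinehurst, Rivermont, Oakdale.

Millford 6, Pinehurst 16, Ashgrove 10, Stonebridge 7, Oakdale 6, Rivermont 7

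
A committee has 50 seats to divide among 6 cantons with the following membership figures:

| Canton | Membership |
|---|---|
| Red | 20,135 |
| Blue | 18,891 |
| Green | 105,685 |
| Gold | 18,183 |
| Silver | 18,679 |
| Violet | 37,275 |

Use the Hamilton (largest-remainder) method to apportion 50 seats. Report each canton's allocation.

Total 218848; standard divisor 218848/50 ≈ 4376.96.
Standard quotas: Red 4.6002, Blue 4.3160, Green 24.1458, Gold 4.1543, Silver 4.2676, Violet 8.5162.
Lower quotas: Red 4, Blue 4, Green 24, Gold 4, Silver 4, Violet 8 (sum 48, leaving 2 seats).
Remainders in descending order: Red 0.6002, Violet 0.5162, Blue 0.3160, Silver 0.2676, Gold 0.1543, Green 0.1458.
Largest remainders: Red, Violet receive the extra seats.

Red=5, Blue=4, Green=24, Gold=4, Silver=4, Violet=9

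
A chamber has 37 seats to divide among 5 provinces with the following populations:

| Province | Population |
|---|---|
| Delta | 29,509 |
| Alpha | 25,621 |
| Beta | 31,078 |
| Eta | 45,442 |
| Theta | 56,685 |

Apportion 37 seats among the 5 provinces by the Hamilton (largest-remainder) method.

Total 188335; standard divisor 188335/37 ≈ 5090.135.
Standard quotas: Delta 5.7973, Alpha 5.0335, Beta 6.1055, Eta 8.9275, Theta 11.1362.
Lower quotas: Delta 5, Alpha 5, Beta 6, Eta 8, Theta 11 (sum 35, leaving 2 seats).
Remainders in descending order: Eta 0.9275, Delta 0.7973, Theta 0.1362, Beta 0.1055, Alpha 0.0335.
Largest remainders: Eta, Delta receive the extra seats.

Delta=6; Alpha=5; Beta=6; Eta=9; Theta=11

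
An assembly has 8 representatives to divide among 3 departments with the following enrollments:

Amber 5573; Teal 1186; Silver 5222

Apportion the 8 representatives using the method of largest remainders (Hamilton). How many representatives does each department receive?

Amber 4, Teal 1, Silver 3

Standard divisor: 11981 ÷ 8 ≈ 1497.625.
Standard quotas: Amber 3.7212, Teal 0.7919, Silver 3.4869.
Lower quotas: Amber 3, Teal 0, Silver 3 (sum 6, leaving 2 seats).
Remainders in descending order: Teal 0.7919, Amber 0.7212, Silver 0.4869.
The surplus seats go to Teal, Amber.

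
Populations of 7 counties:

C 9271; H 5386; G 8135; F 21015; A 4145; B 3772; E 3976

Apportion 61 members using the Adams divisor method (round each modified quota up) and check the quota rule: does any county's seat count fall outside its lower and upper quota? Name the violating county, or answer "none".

F

Standard quotas: C 10.153, H 5.898, G 8.909, F 23.015, A 4.539, B 4.131, E 4.354.
Adams allocation: C 10, H 6, G 9, F 22, A 5, B 4, E 5.
F has quota 23.015 (lower 23, upper 24) but receives 22 — outside the quota interval.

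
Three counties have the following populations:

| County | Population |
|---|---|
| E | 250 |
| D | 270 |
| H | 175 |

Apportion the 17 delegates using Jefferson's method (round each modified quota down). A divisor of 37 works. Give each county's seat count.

With modified divisor 37: modified quotas E 6.757, D 7.297, H 4.730.
Rounding down: E 6, D 7, H 4 (total 17).

E 6, D 7, H 4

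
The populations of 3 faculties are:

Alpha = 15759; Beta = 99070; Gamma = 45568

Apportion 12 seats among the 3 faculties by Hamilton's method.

The standard divisor is 160397/12 ≈ 13366.417.
Standard quotas: Alpha 1.1790, Beta 7.4119, Gamma 3.4091.
Lower quotas: Alpha 1, Beta 7, Gamma 3 (sum 11, leaving 1 seat).
Remainders in descending order: Beta 0.4119, Gamma 0.4091, Alpha 0.1790.
Largest remainder: Beta receives the extra seat.

Alpha: 1, Beta: 8, Gamma: 3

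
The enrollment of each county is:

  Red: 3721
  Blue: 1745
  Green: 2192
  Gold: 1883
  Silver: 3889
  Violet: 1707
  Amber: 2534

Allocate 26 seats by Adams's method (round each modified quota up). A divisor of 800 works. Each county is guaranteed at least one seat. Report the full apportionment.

Red: 5, Blue: 3, Green: 3, Gold: 3, Silver: 5, Violet: 3, Amber: 4

With modified divisor 800: modified quotas Red 4.651, Blue 2.181, Green 2.740, Gold 2.354, Silver 4.861, Violet 2.134, Amber 3.167.
Rounding up: Red 5, Blue 3, Green 3, Gold 3, Silver 5, Violet 3, Amber 4 (total 26).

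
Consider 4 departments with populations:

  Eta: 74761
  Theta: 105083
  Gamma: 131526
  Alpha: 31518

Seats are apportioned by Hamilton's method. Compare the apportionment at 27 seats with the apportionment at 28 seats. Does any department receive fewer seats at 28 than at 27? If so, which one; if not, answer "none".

At 27 seats: Eta 6, Theta 8, Gamma 10, Alpha 3.
At 28 seats: Eta 6, Theta 9, Gamma 11, Alpha 2.
Alpha drops from 3 to 2.

Alpha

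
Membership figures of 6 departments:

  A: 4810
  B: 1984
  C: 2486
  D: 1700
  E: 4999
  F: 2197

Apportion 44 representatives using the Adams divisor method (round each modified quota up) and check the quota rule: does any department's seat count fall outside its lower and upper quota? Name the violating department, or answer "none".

none

Standard quotas: A 11.644, B 4.803, C 6.018, D 4.115, E 12.101, F 5.318.
Adams allocation: A 11, B 5, C 6, D 4, E 12, F 6.
Every allocation lies between the lower and upper quota.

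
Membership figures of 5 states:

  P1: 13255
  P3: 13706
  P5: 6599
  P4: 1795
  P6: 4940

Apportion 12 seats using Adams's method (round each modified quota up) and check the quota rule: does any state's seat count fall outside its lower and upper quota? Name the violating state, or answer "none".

Standard quotas: P1 3.947, P3 4.082, P5 1.965, P4 0.535, P6 1.471.
Adams allocation: P1 3, P3 4, P5 2, P4 1, P6 2.
Every allocation lies between the lower and upper quota.

none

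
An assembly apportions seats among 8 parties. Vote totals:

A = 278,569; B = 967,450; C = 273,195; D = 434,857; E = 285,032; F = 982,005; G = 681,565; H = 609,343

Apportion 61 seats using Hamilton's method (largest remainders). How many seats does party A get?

4

Standard divisor: 4512016 ÷ 61 ≈ 73967.475.
Standard quotas: A 3.7661, B 13.0794, C 3.6934, D 5.8790, E 3.8535, F 13.2762, G 9.2144, H 8.2380.
Lower quotas: A 3, B 13, C 3, D 5, E 3, F 13, G 9, H 8 (sum 57, leaving 4 seats).
Remainders in descending order: D 0.8790, E 0.8535, A 0.7661, C 0.6934, F 0.2762, H 0.2380, G 0.2144, B 0.0794.
The surplus seats go to D, E, A, C.
A receives 4.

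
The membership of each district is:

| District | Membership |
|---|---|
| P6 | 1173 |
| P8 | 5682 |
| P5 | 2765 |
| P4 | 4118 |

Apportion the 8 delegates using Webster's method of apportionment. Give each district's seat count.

P6 1; P8 3; P5 2; P4 2

Standard divisor 13738/8 ≈ 1717.25; standard quotas: P6 0.683, P8 3.309, P5 1.610, P4 2.398.
Rounding to the nearest integer gives P6 1, P8 3, P5 2, P4 2 — total 8, matching the house size, so no adjustment is needed.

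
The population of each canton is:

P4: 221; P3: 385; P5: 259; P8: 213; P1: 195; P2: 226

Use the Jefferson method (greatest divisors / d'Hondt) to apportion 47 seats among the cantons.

P4 7, P3 12, P5 8, P8 7, P1 6, P2 7

Standard divisor 1499/47 ≈ 31.894; standard quotas: P4 6.929, P3 12.071, P5 8.121, P8 6.678, P1 6.114, P2 7.086.
Rounding down gives 6, 12, 8, 6, 6, 7 = 45 seats, so the divisor must be adjusted.
With modified divisor 30: modified quotas P4 7.367, P3 12.833, P5 8.633, P8 7.100, P1 6.500, P2 7.533.
Rounding down: P4 7, P3 12, P5 8, P8 7, P1 6, P2 7 (total 47).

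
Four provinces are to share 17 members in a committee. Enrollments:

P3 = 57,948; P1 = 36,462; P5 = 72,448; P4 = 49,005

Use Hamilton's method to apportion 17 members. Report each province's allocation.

Total 215863; standard divisor 215863/17 ≈ 12697.824.
Standard quotas: P3 4.5636, P1 2.8715, P5 5.7055, P4 3.8593.
Lower quotas: P3 4, P1 2, P5 5, P4 3 (sum 14, leaving 3 seats).
Remainders in descending order: P1 0.8715, P4 0.8593, P5 0.7055, P3 0.5636.
Largest remainders: P1, P4, P5 receive the extra seats.

P3 4; P1 3; P5 6; P4 4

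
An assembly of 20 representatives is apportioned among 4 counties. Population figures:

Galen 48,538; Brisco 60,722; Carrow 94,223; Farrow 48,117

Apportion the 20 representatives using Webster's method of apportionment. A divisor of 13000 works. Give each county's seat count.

Galen 4, Brisco 5, Carrow 7, Farrow 4

With modified divisor 13000: modified quotas Galen 3.734, Brisco 4.671, Carrow 7.248, Farrow 3.701.
Rounding to the nearest integer: Galen 4, Brisco 5, Carrow 7, Farrow 4 (total 20).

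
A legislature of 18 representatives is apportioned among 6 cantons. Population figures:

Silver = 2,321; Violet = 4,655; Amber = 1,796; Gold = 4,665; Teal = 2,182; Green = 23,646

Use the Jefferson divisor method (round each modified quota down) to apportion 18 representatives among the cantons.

Silver 1, Violet 2, Amber 0, Gold 2, Teal 1, Green 12

Standard divisor 39265/18 ≈ 2181.389; standard quotas: Silver 1.064, Violet 2.134, Amber 0.823, Gold 2.139, Teal 1.000, Green 10.840.
Rounding down gives 1, 2, 0, 2, 1, 10 = 16 seats, so the divisor must be adjusted.
With modified divisor 1900: modified quotas Silver 1.222, Violet 2.450, Amber 0.945, Gold 2.455, Teal 1.148, Green 12.445.
Rounding down: Silver 1, Violet 2, Amber 0, Gold 2, Teal 1, Green 12 (total 18).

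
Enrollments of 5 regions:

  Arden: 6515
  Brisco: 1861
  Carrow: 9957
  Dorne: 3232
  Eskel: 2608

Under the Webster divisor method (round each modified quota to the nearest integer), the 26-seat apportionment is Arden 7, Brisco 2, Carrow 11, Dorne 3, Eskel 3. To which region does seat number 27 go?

Priority for the next seat is population ÷ (current seats + 0.5).
Priorities: Arden 868.667, Brisco 744.400, Carrow 865.826, Dorne 923.429, Eskel 745.143.
Highest priority: Dorne.

Dorne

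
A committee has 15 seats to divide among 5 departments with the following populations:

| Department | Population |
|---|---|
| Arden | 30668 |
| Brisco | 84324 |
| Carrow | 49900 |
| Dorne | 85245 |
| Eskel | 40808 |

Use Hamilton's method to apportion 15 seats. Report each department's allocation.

The standard divisor is 290945/15 ≈ 19396.333.
Standard quotas: Arden 1.5811, Brisco 4.3474, Carrow 2.5727, Dorne 4.3949, Eskel 2.1039.
Lower quotas: Arden 1, Brisco 4, Carrow 2, Dorne 4, Eskel 2 (sum 13, leaving 2 seats).
Remainders in descending order: Arden 0.5811, Carrow 0.5727, Dorne 0.3949, Brisco 0.3474, Eskel 0.1039.
The surplus seats go to Arden, Carrow.

Arden 2, Brisco 4, Carrow 3, Dorne 4, Eskel 2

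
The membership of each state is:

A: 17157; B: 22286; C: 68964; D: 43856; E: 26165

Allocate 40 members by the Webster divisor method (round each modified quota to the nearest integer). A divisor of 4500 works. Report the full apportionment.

A=4; B=5; C=15; D=10; E=6

With modified divisor 4500: modified quotas A 3.813, B 4.952, C 15.325, D 9.746, E 5.814.
Rounding to the nearest integer: A 4, B 5, C 15, D 10, E 6 (total 40).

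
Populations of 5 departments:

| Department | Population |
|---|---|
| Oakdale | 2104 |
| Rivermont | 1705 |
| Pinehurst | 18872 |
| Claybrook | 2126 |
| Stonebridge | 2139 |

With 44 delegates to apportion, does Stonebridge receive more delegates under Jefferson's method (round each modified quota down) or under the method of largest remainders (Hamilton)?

Jefferson: Oakdale 3, Rivermont 2, Pinehurst 33, Claybrook 3, Stonebridge 3.
Hamilton: Oakdale 3, Rivermont 3, Pinehurst 31, Claybrook 3, Stonebridge 4.
Stonebridge gets 3 under Jefferson and 4 under Hamilton.

Hamilton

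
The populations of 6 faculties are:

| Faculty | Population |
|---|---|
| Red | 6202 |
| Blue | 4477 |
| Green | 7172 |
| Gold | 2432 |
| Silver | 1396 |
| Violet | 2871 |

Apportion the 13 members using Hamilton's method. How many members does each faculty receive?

Red 3; Blue 2; Green 4; Gold 1; Silver 1; Violet 2

Total 24550; standard divisor 24550/13 ≈ 1888.462.
Standard quotas: Red 3.2842, Blue 2.3707, Green 3.7978, Gold 1.2878, Silver 0.7392, Violet 1.5203.
Lower quotas: Red 3, Blue 2, Green 3, Gold 1, Silver 0, Violet 1 (sum 10, leaving 3 seats).
Remainders in descending order: Green 0.7978, Silver 0.7392, Violet 0.5203, Blue 0.3707, Gold 0.2878, Red 0.2842.
The surplus seats go to Green, Silver, Violet.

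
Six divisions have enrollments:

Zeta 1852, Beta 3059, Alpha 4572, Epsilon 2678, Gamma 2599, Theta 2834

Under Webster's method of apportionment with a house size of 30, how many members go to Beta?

5

Standard divisor 17594/30 ≈ 586.467; standard quotas: Zeta 3.158, Beta 5.216, Alpha 7.796, Epsilon 4.566, Gamma 4.432, Theta 4.832.
Rounding to the nearest integer gives Zeta 3, Beta 5, Alpha 8, Epsilon 5, Gamma 4, Theta 5 — total 30, matching the house size, so no adjustment is needed.
Beta receives 5.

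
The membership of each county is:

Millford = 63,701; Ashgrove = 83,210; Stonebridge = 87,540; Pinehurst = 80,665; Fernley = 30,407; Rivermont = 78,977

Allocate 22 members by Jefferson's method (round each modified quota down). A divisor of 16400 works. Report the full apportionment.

Millford=3, Ashgrove=5, Stonebridge=5, Pinehurst=4, Fernley=1, Rivermont=4

With modified divisor 16400: modified quotas Millford 3.884, Ashgrove 5.074, Stonebridge 5.338, Pinehurst 4.919, Fernley 1.854, Rivermont 4.816.
Rounding down: Millford 3, Ashgrove 5, Stonebridge 5, Pinehurst 4, Fernley 1, Rivermont 4 (total 22).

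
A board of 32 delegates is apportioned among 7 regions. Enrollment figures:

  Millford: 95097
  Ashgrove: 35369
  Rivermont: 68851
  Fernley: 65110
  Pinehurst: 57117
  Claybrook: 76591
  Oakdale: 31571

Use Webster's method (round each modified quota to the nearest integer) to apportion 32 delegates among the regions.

Millford 7, Ashgrove 3, Rivermont 5, Fernley 5, Pinehurst 4, Claybrook 6, Oakdale 2

Standard divisor 429706/32 ≈ 13428.312; standard quotas: Millford 7.082, Ashgrove 2.634, Rivermont 5.127, Fernley 4.849, Pinehurst 4.253, Claybrook 5.704, Oakdale 2.351.
Rounding to the nearest integer gives Millford 7, Ashgrove 3, Rivermont 5, Fernley 5, Pinehurst 4, Claybrook 6, Oakdale 2 — total 32, matching the house size, so no adjustment is needed.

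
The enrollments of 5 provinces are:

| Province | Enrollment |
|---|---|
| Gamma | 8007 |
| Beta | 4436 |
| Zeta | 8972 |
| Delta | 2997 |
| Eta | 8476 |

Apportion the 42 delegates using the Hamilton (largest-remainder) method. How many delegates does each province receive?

Total 32888; standard divisor 32888/42 ≈ 783.048.
Standard quotas: Gamma 10.2254, Beta 5.6650, Zeta 11.4578, Delta 3.8274, Eta 10.8244.
Lower quotas: Gamma 10, Beta 5, Zeta 11, Delta 3, Eta 10 (sum 39, leaving 3 seats).
Remainders in descending order: Delta 0.8274, Eta 0.8244, Beta 0.6650, Zeta 0.4578, Gamma 0.2254.
The surplus seats go to Delta, Eta, Beta.

Gamma: 10, Beta: 6, Zeta: 11, Delta: 4, Eta: 11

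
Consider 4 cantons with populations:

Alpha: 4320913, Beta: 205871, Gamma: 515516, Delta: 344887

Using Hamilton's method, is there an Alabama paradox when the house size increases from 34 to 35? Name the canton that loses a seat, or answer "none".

Beta

At 34 seats: Alpha 27, Beta 2, Gamma 3, Delta 2.
At 35 seats: Alpha 28, Beta 1, Gamma 4, Delta 2.
Beta drops from 2 to 1.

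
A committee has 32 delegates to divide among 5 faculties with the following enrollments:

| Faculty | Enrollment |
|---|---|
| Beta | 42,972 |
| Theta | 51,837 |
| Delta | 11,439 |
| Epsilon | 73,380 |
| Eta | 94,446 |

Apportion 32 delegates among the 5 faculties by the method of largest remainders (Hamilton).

Standard divisor: 274074 ÷ 32 ≈ 8564.812.
Standard quotas: Beta 5.0173, Theta 6.0523, Delta 1.3356, Epsilon 8.5676, Eta 11.0272.
Lower quotas: Beta 5, Theta 6, Delta 1, Epsilon 8, Eta 11 (sum 31, leaving 1 seat).
Remainders in descending order: Epsilon 0.5676, Delta 0.3356, Theta 0.0523, Eta 0.0272, Beta 0.0173.
Largest remainder: Epsilon receives the extra seat.

Beta 5; Theta 6; Delta 1; Epsilon 9; Eta 11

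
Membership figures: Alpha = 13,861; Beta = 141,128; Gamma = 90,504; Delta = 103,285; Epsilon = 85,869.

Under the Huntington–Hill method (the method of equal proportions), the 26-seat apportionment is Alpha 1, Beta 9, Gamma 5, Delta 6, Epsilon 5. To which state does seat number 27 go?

Priority for the next seat is population ÷ (√(s·(s+1))).
Priorities: Alpha 9801.207, Beta 14876.197, Gamma 16523.694, Delta 15937.222, Epsilon 15677.463.
Highest priority: Gamma.

Gamma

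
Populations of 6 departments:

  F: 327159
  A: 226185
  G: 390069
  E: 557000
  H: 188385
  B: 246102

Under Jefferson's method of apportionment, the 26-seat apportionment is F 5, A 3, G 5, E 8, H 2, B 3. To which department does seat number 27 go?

Priority for the next seat is population ÷ (current seats + 1).
Priorities: F 54526.500, A 56546.250, G 65011.500, E 61888.889, H 62795.000, B 61525.500.
Highest priority: G.

G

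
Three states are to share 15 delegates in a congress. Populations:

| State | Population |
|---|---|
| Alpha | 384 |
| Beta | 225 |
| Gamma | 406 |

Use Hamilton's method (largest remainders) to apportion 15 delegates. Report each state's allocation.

Alpha 6, Beta 3, Gamma 6

The standard divisor is 1015/15 ≈ 67.667.
Standard quotas: Alpha 5.675, Beta 3.325, Gamma 6.000.
Lower quotas: Alpha 5, Beta 3, Gamma 6 (sum 14, leaving 1 seat).
Remainders in descending order: Alpha 0.675, Beta 0.325, Gamma 0.000.
Largest remainder: Alpha receives the extra seat.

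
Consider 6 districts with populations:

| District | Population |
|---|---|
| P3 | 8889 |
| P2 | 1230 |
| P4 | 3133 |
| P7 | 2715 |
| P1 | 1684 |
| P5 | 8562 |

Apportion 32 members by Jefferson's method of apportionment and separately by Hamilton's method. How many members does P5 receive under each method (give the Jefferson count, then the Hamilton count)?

11 and 10

Jefferson: P3 11, P2 1, P4 4, P7 3, P1 2, P5 11.
Hamilton: P3 11, P2 2, P4 4, P7 3, P1 2, P5 10.
P5 gets 11 under Jefferson and 10 under Hamilton.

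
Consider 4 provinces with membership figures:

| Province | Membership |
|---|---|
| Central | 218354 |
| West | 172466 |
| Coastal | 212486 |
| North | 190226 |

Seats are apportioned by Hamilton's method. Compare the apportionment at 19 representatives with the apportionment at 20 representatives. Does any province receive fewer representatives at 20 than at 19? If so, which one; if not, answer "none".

At 19 seats: Central 5, West 4, Coastal 5, North 5.
At 20 seats: Central 6, West 4, Coastal 5, North 5.
No province's allocation decreased.

none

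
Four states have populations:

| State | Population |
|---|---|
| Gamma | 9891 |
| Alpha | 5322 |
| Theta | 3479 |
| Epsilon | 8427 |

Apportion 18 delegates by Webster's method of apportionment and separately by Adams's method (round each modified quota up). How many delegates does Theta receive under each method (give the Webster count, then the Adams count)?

Webster: Gamma 7, Alpha 3, Theta 2, Epsilon 6.
Adams: Gamma 6, Alpha 4, Theta 3, Epsilon 5.
Theta gets 2 under Webster and 3 under Adams.

2 and 3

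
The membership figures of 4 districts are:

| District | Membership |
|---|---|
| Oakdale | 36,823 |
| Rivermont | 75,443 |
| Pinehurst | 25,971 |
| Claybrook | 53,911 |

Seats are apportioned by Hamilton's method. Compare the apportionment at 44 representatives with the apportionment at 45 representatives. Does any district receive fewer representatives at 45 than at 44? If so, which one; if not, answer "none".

At 44 seats: Oakdale 9, Rivermont 17, Pinehurst 6, Claybrook 12.
At 45 seats: Oakdale 8, Rivermont 18, Pinehurst 6, Claybrook 13.
Oakdale drops from 9 to 8.

Oakdale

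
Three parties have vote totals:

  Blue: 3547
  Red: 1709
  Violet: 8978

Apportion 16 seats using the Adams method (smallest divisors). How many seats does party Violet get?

10

Standard divisor 14234/16 ≈ 889.625; standard quotas: Blue 3.987, Red 1.921, Violet 10.092.
Rounding up gives 4, 2, 11 = 17 seats, so the divisor must be adjusted.
With modified divisor 900: modified quotas Blue 3.941, Red 1.899, Violet 9.976.
Rounding up: Blue 4, Red 2, Violet 10 (total 16).
Violet receives 10.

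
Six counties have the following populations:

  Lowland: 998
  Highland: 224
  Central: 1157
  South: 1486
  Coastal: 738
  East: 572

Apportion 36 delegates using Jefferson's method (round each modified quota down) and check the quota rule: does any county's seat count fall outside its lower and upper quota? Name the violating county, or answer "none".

Standard quotas: Lowland 6.943, Highland 1.558, Central 8.049, South 10.337, Coastal 5.134, East 3.979.
Jefferson allocation: Lowland 7, Highland 1, Central 8, South 11, Coastal 5, East 4.
Every allocation lies between the lower and upper quota.

none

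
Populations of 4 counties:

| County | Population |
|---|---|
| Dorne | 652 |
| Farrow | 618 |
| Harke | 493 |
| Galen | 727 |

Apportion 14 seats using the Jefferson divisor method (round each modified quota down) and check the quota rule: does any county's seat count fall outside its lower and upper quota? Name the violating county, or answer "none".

Standard quotas: Dorne 3.666, Farrow 3.475, Harke 2.772, Galen 4.088.
Jefferson allocation: Dorne 4, Farrow 3, Harke 3, Galen 4.
Every allocation lies between the lower and upper quota.

none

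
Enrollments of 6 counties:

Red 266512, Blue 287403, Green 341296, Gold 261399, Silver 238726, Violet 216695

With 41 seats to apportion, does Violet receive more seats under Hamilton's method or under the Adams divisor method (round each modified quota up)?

Hamilton: Red 7, Blue 7, Green 9, Gold 7, Silver 6, Violet 5.
Adams: Red 7, Blue 7, Green 8, Gold 7, Silver 6, Violet 6.
Violet gets 5 under Hamilton and 6 under Adams.

Adams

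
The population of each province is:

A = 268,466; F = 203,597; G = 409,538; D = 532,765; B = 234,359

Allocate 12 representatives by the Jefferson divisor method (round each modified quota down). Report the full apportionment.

Standard divisor 1648725/12 ≈ 137393.75; standard quotas: A 1.954, F 1.482, G 2.981, D 3.878, B 1.706.
Rounding down gives 1, 1, 2, 3, 1 = 8 seats, so the divisor must be adjusted.
With modified divisor 111900: modified quotas A 2.399, F 1.819, G 3.660, D 4.761, B 2.094.
Rounding down: A 2, F 1, G 3, D 4, B 2 (total 12).

A=2; F=1; G=3; D=4; B=2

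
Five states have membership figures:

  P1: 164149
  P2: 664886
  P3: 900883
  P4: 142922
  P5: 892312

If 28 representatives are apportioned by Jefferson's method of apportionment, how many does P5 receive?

Standard divisor 2765152/28 ≈ 98755.429; standard quotas: P1 1.662, P2 6.733, P3 9.122, P4 1.447, P5 9.036.
Rounding down gives 1, 6, 9, 1, 9 = 26 seats, so the divisor must be adjusted.
With modified divisor 89700: modified quotas P1 1.830, P2 7.412, P3 10.043, P4 1.593, P5 9.948.
Rounding down: P1 1, P2 7, P3 10, P4 1, P5 9 (total 28).
P5 receives 9.

9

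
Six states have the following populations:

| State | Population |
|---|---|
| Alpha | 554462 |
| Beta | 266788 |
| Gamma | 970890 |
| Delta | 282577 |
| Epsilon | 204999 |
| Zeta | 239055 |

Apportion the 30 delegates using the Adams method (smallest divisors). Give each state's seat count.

Alpha 6; Beta 3; Gamma 11; Delta 4; Epsilon 3; Zeta 3

Standard divisor 2518771/30 ≈ 83959.033; standard quotas: Alpha 6.604, Beta 3.178, Gamma 11.564, Delta 3.366, Epsilon 2.442, Zeta 2.847.
Rounding up gives 7, 4, 12, 4, 3, 3 = 33 seats, so the divisor must be adjusted.
With modified divisor 93300: modified quotas Alpha 5.943, Beta 2.859, Gamma 10.406, Delta 3.029, Epsilon 2.197, Zeta 2.562.
Rounding up: Alpha 6, Beta 3, Gamma 11, Delta 4, Epsilon 3, Zeta 3 (total 30).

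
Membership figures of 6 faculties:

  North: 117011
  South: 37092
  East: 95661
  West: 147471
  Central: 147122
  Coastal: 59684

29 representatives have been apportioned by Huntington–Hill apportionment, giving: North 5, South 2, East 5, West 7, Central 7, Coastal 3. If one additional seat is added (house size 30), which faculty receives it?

North

Priority for the next seat is population ÷ (√(s·(s+1))).
Priorities: North 21363.188, South 15142.746, East 17465.229, West 19706.641, Central 19660.004, Coastal 17229.287.
Highest priority: North.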